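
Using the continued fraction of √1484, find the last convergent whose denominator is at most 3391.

129706/3367

√1484 = [38; 1, 1, 10, 1, 1, 76, …] (period length 6).
Convergents:
  p_0/q_0 = 38/1
  p_1/q_1 = 39/1
  p_2/q_2 = 77/2
  p_3/q_3 = 809/21
  p_4/q_4 = 886/23
  p_5/q_5 = 1695/44
  p_6/q_6 = 129706/3367
  p_7/q_7 = 131401/3411
q_6 = 3367 ≤ 3391 < 3411 = q_7, so the answer is 129706/3367.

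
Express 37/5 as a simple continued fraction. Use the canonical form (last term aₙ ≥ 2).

[7; 2, 2]

37 = 7*5 + 2
5 = 2*2 + 1
2 = 2*1 + 0  (stop)
So 37/5 = [7; 2, 2].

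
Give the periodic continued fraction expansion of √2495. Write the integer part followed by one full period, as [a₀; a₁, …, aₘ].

[49; 1, 18, 1, 98]

a₀ = ⌊√2495⌋ = 49.
With m₀=0, d₀=1 and mₖ₊₁ = dₖaₖ − mₖ, dₖ₊₁ = (n − mₖ₊₁²)/dₖ, aₖ₊₁ = ⌊(a₀+mₖ₊₁)/dₖ₊₁⌋:
  k=1: m=49, d=94, a=1
  k=2: m=45, d=5, a=18
  k=3: m=45, d=94, a=1
  k=4: m=49, d=1, a=98
d=1 and a=2a₀=98 at k=4, so the next step gives (m, d) = (49, 94) again — its k=1 value — and the period has length 4.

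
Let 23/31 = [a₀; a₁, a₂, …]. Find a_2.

2

23 = 0·31 + 23   →  a_0 = 0
31 = 1·23 + 8   →  a_1 = 1
23 = 2·8 + 7   →  a_2 = 2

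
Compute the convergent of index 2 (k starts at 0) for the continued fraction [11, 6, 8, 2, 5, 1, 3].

Using pₖ = aₖpₖ₋₁ + pₖ₋₂, qₖ = aₖqₖ₋₁ + qₖ₋₂ (with p₋₁=1, p₋₂=0, q₋₁=0, q₋₂=1):
  k=0: a=11, p=11, q=1
  k=1: a=6, p=67, q=6
  k=2: a=8, p=547, q=49

547/49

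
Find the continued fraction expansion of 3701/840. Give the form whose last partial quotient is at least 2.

3701 = 4·840 + 341
840 = 2·341 + 158
341 = 2·158 + 25
158 = 6·25 + 8
25 = 3·8 + 1
8 = 8·1 + 0  (stop)
So 3701/840 = [4; 2, 2, 6, 3, 8].

[4; 2, 2, 6, 3, 8]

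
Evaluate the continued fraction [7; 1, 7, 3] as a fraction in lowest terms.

197/25

Using pₖ = aₖpₖ₋₁ + pₖ₋₂ and qₖ = aₖqₖ₋₁ + qₖ₋₂:
  k=0: a=7, p=7, q=1
  k=1: a=1, p=8, q=1
  k=2: a=7, p=63, q=8
  k=3: a=3, p=197, q=25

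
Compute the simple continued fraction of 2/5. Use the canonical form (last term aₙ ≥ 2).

[0; 2, 2]

2 = 0×5 + 2
5 = 2×2 + 1
2 = 2×1 + 0  (stop)
So 2/5 = [0; 2, 2].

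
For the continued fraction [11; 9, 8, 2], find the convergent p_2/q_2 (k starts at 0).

811/73

Using pₖ = aₖpₖ₋₁ + pₖ₋₂, qₖ = aₖqₖ₋₁ + qₖ₋₂ (with p₋₁=1, p₋₂=0, q₋₁=0, q₋₂=1):
  k=0: a=11, p=11, q=1
  k=1: a=9, p=100, q=9
  k=2: a=8, p=811, q=73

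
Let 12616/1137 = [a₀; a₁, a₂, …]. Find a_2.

2

12616 = 11·1137 + 109   →  a_0 = 11
1137 = 10·109 + 47   →  a_1 = 10
109 = 2·47 + 15   →  a_2 = 2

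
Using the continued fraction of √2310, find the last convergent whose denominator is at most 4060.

√2310 = [48; 16, 96, …] (period length 2).
Convergents:
  p_0/q_0 = 48/1
  p_1/q_1 = 769/16
  p_2/q_2 = 73872/1537
  p_3/q_3 = 1182721/24608
q_2 = 1537 ≤ 4060 < 24608 = q_3, so the answer is 73872/1537.

73872/1537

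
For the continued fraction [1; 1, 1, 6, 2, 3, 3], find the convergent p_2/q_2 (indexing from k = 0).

Using pₖ = aₖpₖ₋₁ + pₖ₋₂, qₖ = aₖqₖ₋₁ + qₖ₋₂ (with p₋₁=1, p₋₂=0, q₋₁=0, q₋₂=1):
  k=0: a=1, p=1, q=1
  k=1: a=1, p=2, q=1
  k=2: a=1, p=3, q=2

3/2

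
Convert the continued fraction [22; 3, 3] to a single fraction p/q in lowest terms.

223/10

Fold from the inside: start with 3/1.
  3 + 1/3 = 10/3
  22 + 3/10 = 223/10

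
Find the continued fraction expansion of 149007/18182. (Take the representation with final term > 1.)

[8; 5, 8, 3, 6, 7, 3]

149007 = 8*18182 + 3551
18182 = 5*3551 + 427
3551 = 8*427 + 135
427 = 3*135 + 22
135 = 6*22 + 3
22 = 7*3 + 1
3 = 3*1 + 0  (stop)
So 149007/18182 = [8; 5, 8, 3, 6, 7, 3].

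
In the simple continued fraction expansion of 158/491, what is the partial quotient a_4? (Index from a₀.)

158 = 0·491 + 158   →  a_0 = 0
491 = 3·158 + 17   →  a_1 = 3
158 = 9·17 + 5   →  a_2 = 9
17 = 3·5 + 2   →  a_3 = 3
5 = 2·2 + 1   →  a_4 = 2

2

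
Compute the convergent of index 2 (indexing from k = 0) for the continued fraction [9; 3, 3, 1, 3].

93/10

Using pₖ = aₖpₖ₋₁ + pₖ₋₂, qₖ = aₖqₖ₋₁ + qₖ₋₂ (with p₋₁=1, p₋₂=0, q₋₁=0, q₋₂=1):
  k=0: a=9, p=9, q=1
  k=1: a=3, p=28, q=3
  k=2: a=3, p=93, q=10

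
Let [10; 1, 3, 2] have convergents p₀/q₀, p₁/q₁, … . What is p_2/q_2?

43/4

Using pₖ = aₖpₖ₋₁ + pₖ₋₂, qₖ = aₖqₖ₋₁ + qₖ₋₂ (with p₋₁=1, p₋₂=0, q₋₁=0, q₋₂=1):
  k=0: a=10, p=10, q=1
  k=1: a=1, p=11, q=1
  k=2: a=3, p=43, q=4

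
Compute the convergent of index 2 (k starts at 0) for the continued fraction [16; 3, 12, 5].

604/37

Using pₖ = aₖpₖ₋₁ + pₖ₋₂, qₖ = aₖqₖ₋₁ + qₖ₋₂ (with p₋₁=1, p₋₂=0, q₋₁=0, q₋₂=1):
  k=0: a=16, p=16, q=1
  k=1: a=3, p=49, q=3
  k=2: a=12, p=604, q=37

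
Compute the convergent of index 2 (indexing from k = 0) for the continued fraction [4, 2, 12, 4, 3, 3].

Using pₖ = aₖpₖ₋₁ + pₖ₋₂, qₖ = aₖqₖ₋₁ + qₖ₋₂ (with p₋₁=1, p₋₂=0, q₋₁=0, q₋₂=1):
  k=0: a=4, p=4, q=1
  k=1: a=2, p=9, q=2
  k=2: a=12, p=112, q=25

112/25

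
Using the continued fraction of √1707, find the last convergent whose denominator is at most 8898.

√1707 = [41; 3, 6, 41, 6, 3, 82, …] (period length 6).
Convergents:
  p_0/q_0 = 41/1
  p_1/q_1 = 124/3
  p_2/q_2 = 785/19
  p_3/q_3 = 32309/782
  p_4/q_4 = 194639/4711
  p_5/q_5 = 616226/14915
q_4 = 4711 ≤ 8898 < 14915 = q_5, so the answer is 194639/4711.

194639/4711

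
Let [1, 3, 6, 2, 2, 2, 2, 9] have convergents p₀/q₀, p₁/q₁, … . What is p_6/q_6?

773/587

Using pₖ = aₖpₖ₋₁ + pₖ₋₂, qₖ = aₖqₖ₋₁ + qₖ₋₂ (with p₋₁=1, p₋₂=0, q₋₁=0, q₋₂=1):
  k=0: a=1, p=1, q=1
  k=1: a=3, p=4, q=3
  k=2: a=6, p=25, q=19
  k=3: a=2, p=54, q=41
  k=4: a=2, p=133, q=101
  k=5: a=2, p=320, q=243
  k=6: a=2, p=773, q=587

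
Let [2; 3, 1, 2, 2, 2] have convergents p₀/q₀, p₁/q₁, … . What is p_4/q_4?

Using pₖ = aₖpₖ₋₁ + pₖ₋₂, qₖ = aₖqₖ₋₁ + qₖ₋₂ (with p₋₁=1, p₋₂=0, q₋₁=0, q₋₂=1):
  k=0: a=2, p=2, q=1
  k=1: a=3, p=7, q=3
  k=2: a=1, p=9, q=4
  k=3: a=2, p=25, q=11
  k=4: a=2, p=59, q=26

59/26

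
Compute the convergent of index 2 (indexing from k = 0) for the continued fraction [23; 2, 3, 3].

164/7

Using pₖ = aₖpₖ₋₁ + pₖ₋₂, qₖ = aₖqₖ₋₁ + qₖ₋₂ (with p₋₁=1, p₋₂=0, q₋₁=0, q₋₂=1):
  k=0: a=23, p=23, q=1
  k=1: a=2, p=47, q=2
  k=2: a=3, p=164, q=7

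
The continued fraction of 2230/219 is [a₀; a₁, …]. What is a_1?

2230 = 10·219 + 40   →  a_0 = 10
219 = 5·40 + 19   →  a_1 = 5

5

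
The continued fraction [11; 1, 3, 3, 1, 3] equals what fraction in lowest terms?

753/64

Using pₖ = aₖpₖ₋₁ + pₖ₋₂ and qₖ = aₖqₖ₋₁ + qₖ₋₂:
  k=0: a=11, p=11, q=1
  k=1: a=1, p=12, q=1
  k=2: a=3, p=47, q=4
  k=3: a=3, p=153, q=13
  k=4: a=1, p=200, q=17
  k=5: a=3, p=753, q=64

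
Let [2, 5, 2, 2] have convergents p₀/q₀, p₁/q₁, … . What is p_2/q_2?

Using pₖ = aₖpₖ₋₁ + pₖ₋₂, qₖ = aₖqₖ₋₁ + qₖ₋₂ (with p₋₁=1, p₋₂=0, q₋₁=0, q₋₂=1):
  k=0: a=2, p=2, q=1
  k=1: a=5, p=11, q=5
  k=2: a=2, p=24, q=11

24/11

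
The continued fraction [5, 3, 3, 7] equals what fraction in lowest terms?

Fold from the inside: start with 7/1.
  3 + 1/7 = 22/7
  3 + 7/22 = 73/22
  5 + 22/73 = 387/73

387/73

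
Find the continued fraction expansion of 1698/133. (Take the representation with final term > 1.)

[12; 1, 3, 3, 2, 4]

1698 = 12·133 + 102
133 = 1·102 + 31
102 = 3·31 + 9
31 = 3·9 + 4
9 = 2·4 + 1
4 = 4·1 + 0  (stop)
So 1698/133 = [12; 1, 3, 3, 2, 4].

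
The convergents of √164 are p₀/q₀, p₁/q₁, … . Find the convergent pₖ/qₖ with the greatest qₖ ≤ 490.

2049/160

√164 = [12; 1, 4, 6, 4, 1, 24, …] (period length 6).
Convergents:
  p_0/q_0 = 12/1
  p_1/q_1 = 13/1
  p_2/q_2 = 64/5
  p_3/q_3 = 397/31
  p_4/q_4 = 1652/129
  p_5/q_5 = 2049/160
  p_6/q_6 = 50828/3969
q_5 = 160 ≤ 490 < 3969 = q_6, so the answer is 2049/160.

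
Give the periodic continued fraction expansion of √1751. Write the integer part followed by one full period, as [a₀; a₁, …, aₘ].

a₀ = ⌊√1751⌋ = 41.
With m₀=0, d₀=1 and mₖ₊₁ = dₖaₖ − mₖ, dₖ₊₁ = (n − mₖ₊₁²)/dₖ, aₖ₊₁ = ⌊(a₀+mₖ₊₁)/dₖ₊₁⌋:
  k=1: m=41, d=70, a=1
  k=2: m=29, d=13, a=5
  k=3: m=36, d=35, a=2
  k=4: m=34, d=17, a=4
  k=5: m=34, d=35, a=2
  k=6: m=36, d=13, a=5
  k=7: m=29, d=70, a=1
  k=8: m=41, d=1, a=82
d=1 and a=2a₀=82 at k=8, so the next step gives (m, d) = (41, 70) again — its k=1 value — and the period has length 8.

[41; 1, 5, 2, 4, 2, 5, 1, 82]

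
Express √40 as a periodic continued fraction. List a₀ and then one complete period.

[6; 3, 12]

a₀ = ⌊√40⌋ = 6.
With m₀=0, d₀=1 and mₖ₊₁ = dₖaₖ − mₖ, dₖ₊₁ = (n − mₖ₊₁²)/dₖ, aₖ₊₁ = ⌊(a₀+mₖ₊₁)/dₖ₊₁⌋:
  k=1: m=6, d=4, a=3
  k=2: m=6, d=1, a=12
d=1 and a=2a₀=12 at k=2, so the next step gives (m, d) = (6, 4) again — its k=1 value — and the period has length 2.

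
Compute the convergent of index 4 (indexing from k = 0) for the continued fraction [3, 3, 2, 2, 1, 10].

79/24

Using pₖ = aₖpₖ₋₁ + pₖ₋₂, qₖ = aₖqₖ₋₁ + qₖ₋₂ (with p₋₁=1, p₋₂=0, q₋₁=0, q₋₂=1):
  k=0: a=3, p=3, q=1
  k=1: a=3, p=10, q=3
  k=2: a=2, p=23, q=7
  k=3: a=2, p=56, q=17
  k=4: a=1, p=79, q=24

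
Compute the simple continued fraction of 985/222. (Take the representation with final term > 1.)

985 = 4×222 + 97
222 = 2×97 + 28
97 = 3×28 + 13
28 = 2×13 + 2
13 = 6×2 + 1
2 = 2×1 + 0  (stop)
So 985/222 = [4; 2, 3, 2, 6, 2].

[4; 2, 3, 2, 6, 2]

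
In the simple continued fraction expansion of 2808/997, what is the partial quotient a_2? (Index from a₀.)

4

2808 = 2·997 + 814   →  a_0 = 2
997 = 1·814 + 183   →  a_1 = 1
814 = 4·183 + 82   →  a_2 = 4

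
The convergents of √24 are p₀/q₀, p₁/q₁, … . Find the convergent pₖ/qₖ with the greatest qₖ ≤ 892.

4316/881

√24 = [4; 1, 8, …] (period length 2).
Convergents:
  p_0/q_0 = 4/1
  p_1/q_1 = 5/1
  p_2/q_2 = 44/9
  p_3/q_3 = 49/10
  p_4/q_4 = 436/89
  p_5/q_5 = 485/99
  p_6/q_6 = 4316/881
  p_7/q_7 = 4801/980
q_6 = 881 ≤ 892 < 980 = q_7, so the answer is 4316/881.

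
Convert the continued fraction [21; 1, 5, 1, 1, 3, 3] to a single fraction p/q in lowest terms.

3299/151

Fold from the inside: start with 3/1.
  3 + 1/3 = 10/3
  1 + 3/10 = 13/10
  1 + 10/13 = 23/13
  5 + 13/23 = 128/23
  1 + 23/128 = 151/128
  21 + 128/151 = 3299/151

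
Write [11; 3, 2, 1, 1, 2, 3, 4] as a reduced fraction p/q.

Fold from the inside: start with 4/1.
  3 + 1/4 = 13/4
  2 + 4/13 = 30/13
  1 + 13/30 = 43/30
  1 + 30/43 = 73/43
  2 + 43/73 = 189/73
  3 + 73/189 = 640/189
  11 + 189/640 = 7229/640

7229/640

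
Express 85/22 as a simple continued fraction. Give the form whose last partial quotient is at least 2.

85 = 3*22 + 19
22 = 1*19 + 3
19 = 6*3 + 1
3 = 3*1 + 0  (stop)
So 85/22 = [3; 1, 6, 3].

[3; 1, 6, 3]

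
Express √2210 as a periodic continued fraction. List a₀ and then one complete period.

[47; 94]

a₀ = ⌊√2210⌋ = 47.
With m₀=0, d₀=1 and mₖ₊₁ = dₖaₖ − mₖ, dₖ₊₁ = (n − mₖ₊₁²)/dₖ, aₖ₊₁ = ⌊(a₀+mₖ₊₁)/dₖ₊₁⌋:
  k=1: m=47, d=1, a=94
d=1 and a=2a₀=94 at k=1, so the next step gives (m, d) = (47, 1) again — its k=1 value — and the period has length 1.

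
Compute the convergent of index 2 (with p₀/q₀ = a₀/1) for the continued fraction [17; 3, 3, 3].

173/10

Using pₖ = aₖpₖ₋₁ + pₖ₋₂, qₖ = aₖqₖ₋₁ + qₖ₋₂ (with p₋₁=1, p₋₂=0, q₋₁=0, q₋₂=1):
  k=0: a=17, p=17, q=1
  k=1: a=3, p=52, q=3
  k=2: a=3, p=173, q=10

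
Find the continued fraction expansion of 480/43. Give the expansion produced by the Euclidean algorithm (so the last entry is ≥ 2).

[11; 6, 7]

480 = 11*43 + 7
43 = 6*7 + 1
7 = 7*1 + 0  (stop)
So 480/43 = [11; 6, 7].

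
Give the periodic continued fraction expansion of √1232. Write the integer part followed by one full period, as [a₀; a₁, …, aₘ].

a₀ = ⌊√1232⌋ = 35.
With m₀=0, d₀=1 and mₖ₊₁ = dₖaₖ − mₖ, dₖ₊₁ = (n − mₖ₊₁²)/dₖ, aₖ₊₁ = ⌊(a₀+mₖ₊₁)/dₖ₊₁⌋:
  k=1: m=35, d=7, a=10
  k=2: m=35, d=1, a=70
d=1 and a=2a₀=70 at k=2, so the next step gives (m, d) = (35, 7) again — its k=1 value — and the period has length 2.

[35; 10, 70]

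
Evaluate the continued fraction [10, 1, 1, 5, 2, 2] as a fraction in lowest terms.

622/59

Using pₖ = aₖpₖ₋₁ + pₖ₋₂ and qₖ = aₖqₖ₋₁ + qₖ₋₂:
  k=0: a=10, p=10, q=1
  k=1: a=1, p=11, q=1
  k=2: a=1, p=21, q=2
  k=3: a=5, p=116, q=11
  k=4: a=2, p=253, q=24
  k=5: a=2, p=622, q=59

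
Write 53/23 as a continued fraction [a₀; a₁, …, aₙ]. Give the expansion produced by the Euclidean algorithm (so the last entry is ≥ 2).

[2; 3, 3, 2]

53 = 2×23 + 7
23 = 3×7 + 2
7 = 3×2 + 1
2 = 2×1 + 0  (stop)
So 53/23 = [2; 3, 3, 2].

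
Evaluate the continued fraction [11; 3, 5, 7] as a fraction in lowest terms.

1301/115

Fold from the inside: start with 7/1.
  5 + 1/7 = 36/7
  3 + 7/36 = 115/36
  11 + 36/115 = 1301/115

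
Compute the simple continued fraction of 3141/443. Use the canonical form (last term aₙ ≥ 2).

3141 = 7·443 + 40
443 = 11·40 + 3
40 = 13·3 + 1
3 = 3·1 + 0  (stop)
So 3141/443 = [7; 11, 13, 3].

[7; 11, 13, 3]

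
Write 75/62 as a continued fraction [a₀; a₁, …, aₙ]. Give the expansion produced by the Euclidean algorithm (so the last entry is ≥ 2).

75 = 1×62 + 13
62 = 4×13 + 10
13 = 1×10 + 3
10 = 3×3 + 1
3 = 3×1 + 0  (stop)
So 75/62 = [1; 4, 1, 3, 3].

[1; 4, 1, 3, 3]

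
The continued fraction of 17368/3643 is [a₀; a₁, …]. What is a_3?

3

17368 = 4·3643 + 2796   →  a_0 = 4
3643 = 1·2796 + 847   →  a_1 = 1
2796 = 3·847 + 255   →  a_2 = 3
847 = 3·255 + 82   →  a_3 = 3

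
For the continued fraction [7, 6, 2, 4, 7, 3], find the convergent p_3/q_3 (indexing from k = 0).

415/58

Using pₖ = aₖpₖ₋₁ + pₖ₋₂, qₖ = aₖqₖ₋₁ + qₖ₋₂ (with p₋₁=1, p₋₂=0, q₋₁=0, q₋₂=1):
  k=0: a=7, p=7, q=1
  k=1: a=6, p=43, q=6
  k=2: a=2, p=93, q=13
  k=3: a=4, p=415, q=58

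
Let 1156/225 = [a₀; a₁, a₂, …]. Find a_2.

1156 = 5·225 + 31   →  a_0 = 5
225 = 7·31 + 8   →  a_1 = 7
31 = 3·8 + 7   →  a_2 = 3

3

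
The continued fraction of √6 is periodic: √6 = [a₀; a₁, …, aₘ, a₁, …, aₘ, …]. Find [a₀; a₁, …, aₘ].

a₀ = ⌊√6⌋ = 2.
With m₀=0, d₀=1 and mₖ₊₁ = dₖaₖ − mₖ, dₖ₊₁ = (n − mₖ₊₁²)/dₖ, aₖ₊₁ = ⌊(a₀+mₖ₊₁)/dₖ₊₁⌋:
  k=1: m=2, d=2, a=2
  k=2: m=2, d=1, a=4
d=1 and a=2a₀=4 at k=2, so the next step gives (m, d) = (2, 2) again — its k=1 value — and the period has length 2.

[2; 2, 4]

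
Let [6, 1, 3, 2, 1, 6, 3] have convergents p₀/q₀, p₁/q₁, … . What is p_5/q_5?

Using pₖ = aₖpₖ₋₁ + pₖ₋₂, qₖ = aₖqₖ₋₁ + qₖ₋₂ (with p₋₁=1, p₋₂=0, q₋₁=0, q₋₂=1):
  k=0: a=6, p=6, q=1
  k=1: a=1, p=7, q=1
  k=2: a=3, p=27, q=4
  k=3: a=2, p=61, q=9
  k=4: a=1, p=88, q=13
  k=5: a=6, p=589, q=87

589/87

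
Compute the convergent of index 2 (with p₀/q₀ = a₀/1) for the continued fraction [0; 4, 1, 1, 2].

Using pₖ = aₖpₖ₋₁ + pₖ₋₂, qₖ = aₖqₖ₋₁ + qₖ₋₂ (with p₋₁=1, p₋₂=0, q₋₁=0, q₋₂=1):
  k=0: a=0, p=0, q=1
  k=1: a=4, p=1, q=4
  k=2: a=1, p=1, q=5

1/5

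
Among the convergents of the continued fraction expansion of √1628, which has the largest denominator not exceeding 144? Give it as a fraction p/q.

2663/66

√1628 = [40; 2, 1, 6, 1, 2, 80, …] (period length 6).
Convergents:
  p_0/q_0 = 40/1
  p_1/q_1 = 81/2
  p_2/q_2 = 121/3
  p_3/q_3 = 807/20
  p_4/q_4 = 928/23
  p_5/q_5 = 2663/66
  p_6/q_6 = 213968/5303
q_5 = 66 ≤ 144 < 5303 = q_6, so the answer is 2663/66.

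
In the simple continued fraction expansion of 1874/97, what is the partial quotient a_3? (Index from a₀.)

1874 = 19·97 + 31   →  a_0 = 19
97 = 3·31 + 4   →  a_1 = 3
31 = 7·4 + 3   →  a_2 = 7
4 = 1·3 + 1   →  a_3 = 1

1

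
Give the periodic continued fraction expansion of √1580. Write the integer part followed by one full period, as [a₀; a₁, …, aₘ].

[39; 1, 2, 1, 78]

a₀ = ⌊√1580⌋ = 39.
With m₀=0, d₀=1 and mₖ₊₁ = dₖaₖ − mₖ, dₖ₊₁ = (n − mₖ₊₁²)/dₖ, aₖ₊₁ = ⌊(a₀+mₖ₊₁)/dₖ₊₁⌋:
  k=1: m=39, d=59, a=1
  k=2: m=20, d=20, a=2
  k=3: m=20, d=59, a=1
  k=4: m=39, d=1, a=78
d=1 and a=2a₀=78 at k=4, so the next step gives (m, d) = (39, 59) again — its k=1 value — and the period has length 4.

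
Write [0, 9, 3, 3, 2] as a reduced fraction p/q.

23/214

Fold from the inside: start with 2/1.
  3 + 1/2 = 7/2
  3 + 2/7 = 23/7
  9 + 7/23 = 214/23
  0 + 23/214 = 23/214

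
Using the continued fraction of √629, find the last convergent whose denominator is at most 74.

627/25

√629 = [25; 12, 1, 1, 12, 50, …] (period length 5).
Convergents:
  p_0/q_0 = 25/1
  p_1/q_1 = 301/12
  p_2/q_2 = 326/13
  p_3/q_3 = 627/25
  p_4/q_4 = 7850/313
q_3 = 25 ≤ 74 < 313 = q_4, so the answer is 627/25.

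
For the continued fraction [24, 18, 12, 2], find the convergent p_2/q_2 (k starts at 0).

5220/217

Using pₖ = aₖpₖ₋₁ + pₖ₋₂, qₖ = aₖqₖ₋₁ + qₖ₋₂ (with p₋₁=1, p₋₂=0, q₋₁=0, q₋₂=1):
  k=0: a=24, p=24, q=1
  k=1: a=18, p=433, q=18
  k=2: a=12, p=5220, q=217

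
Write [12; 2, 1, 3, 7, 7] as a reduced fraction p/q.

7059/571

Fold from the inside: start with 7/1.
  7 + 1/7 = 50/7
  3 + 7/50 = 157/50
  1 + 50/157 = 207/157
  2 + 157/207 = 571/207
  12 + 207/571 = 7059/571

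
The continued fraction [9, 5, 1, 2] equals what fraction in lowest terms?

156/17

Fold from the inside: start with 2/1.
  1 + 1/2 = 3/2
  5 + 2/3 = 17/3
  9 + 3/17 = 156/17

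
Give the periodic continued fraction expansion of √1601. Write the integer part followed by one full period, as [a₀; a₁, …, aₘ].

a₀ = ⌊√1601⌋ = 40.
With m₀=0, d₀=1 and mₖ₊₁ = dₖaₖ − mₖ, dₖ₊₁ = (n − mₖ₊₁²)/dₖ, aₖ₊₁ = ⌊(a₀+mₖ₊₁)/dₖ₊₁⌋:
  k=1: m=40, d=1, a=80
d=1 and a=2a₀=80 at k=1, so the next step gives (m, d) = (40, 1) again — its k=1 value — and the period has length 1.

[40; 80]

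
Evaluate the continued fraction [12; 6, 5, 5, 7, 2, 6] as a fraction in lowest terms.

194827/16020

Fold from the inside: start with 6/1.
  2 + 1/6 = 13/6
  7 + 6/13 = 97/13
  5 + 13/97 = 498/97
  5 + 97/498 = 2587/498
  6 + 498/2587 = 16020/2587
  12 + 2587/16020 = 194827/16020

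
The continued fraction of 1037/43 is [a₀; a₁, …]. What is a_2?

1

1037 = 24·43 + 5   →  a_0 = 24
43 = 8·5 + 3   →  a_1 = 8
5 = 1·3 + 2   →  a_2 = 1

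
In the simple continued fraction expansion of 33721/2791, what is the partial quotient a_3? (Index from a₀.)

3

33721 = 12·2791 + 229   →  a_0 = 12
2791 = 12·229 + 43   →  a_1 = 12
229 = 5·43 + 14   →  a_2 = 5
43 = 3·14 + 1   →  a_3 = 3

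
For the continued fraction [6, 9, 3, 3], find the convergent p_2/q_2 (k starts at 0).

171/28

Using pₖ = aₖpₖ₋₁ + pₖ₋₂, qₖ = aₖqₖ₋₁ + qₖ₋₂ (with p₋₁=1, p₋₂=0, q₋₁=0, q₋₂=1):
  k=0: a=6, p=6, q=1
  k=1: a=9, p=55, q=9
  k=2: a=3, p=171, q=28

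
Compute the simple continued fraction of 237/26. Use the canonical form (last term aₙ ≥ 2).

[9; 8, 1, 2]

237 = 9×26 + 3
26 = 8×3 + 2
3 = 1×2 + 1
2 = 2×1 + 0  (stop)
So 237/26 = [9; 8, 1, 2].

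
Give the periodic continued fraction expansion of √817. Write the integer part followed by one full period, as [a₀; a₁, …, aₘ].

[28; 1, 1, 2, 1, 1, 56]

a₀ = ⌊√817⌋ = 28.
With m₀=0, d₀=1 and mₖ₊₁ = dₖaₖ − mₖ, dₖ₊₁ = (n − mₖ₊₁²)/dₖ, aₖ₊₁ = ⌊(a₀+mₖ₊₁)/dₖ₊₁⌋:
  k=1: m=28, d=33, a=1
  k=2: m=5, d=24, a=1
  k=3: m=19, d=19, a=2
  k=4: m=19, d=24, a=1
  k=5: m=5, d=33, a=1
  k=6: m=28, d=1, a=56
d=1 and a=2a₀=56 at k=6, so the next step gives (m, d) = (28, 33) again — its k=1 value — and the period has length 6.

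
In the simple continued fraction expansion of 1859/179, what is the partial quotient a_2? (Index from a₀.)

1

1859 = 10·179 + 69   →  a_0 = 10
179 = 2·69 + 41   →  a_1 = 2
69 = 1·41 + 28   →  a_2 = 1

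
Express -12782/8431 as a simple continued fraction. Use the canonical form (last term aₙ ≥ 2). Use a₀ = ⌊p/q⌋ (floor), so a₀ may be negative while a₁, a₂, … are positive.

-12782 = -2*8431 + 4080
8431 = 2*4080 + 271
4080 = 15*271 + 15
271 = 18*15 + 1
15 = 15*1 + 0  (stop)
So -12782/8431 = [-2; 2, 15, 18, 15].

[-2; 2, 15, 18, 15]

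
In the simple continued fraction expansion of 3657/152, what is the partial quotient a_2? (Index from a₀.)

3657 = 24·152 + 9   →  a_0 = 24
152 = 16·9 + 8   →  a_1 = 16
9 = 1·8 + 1   →  a_2 = 1

1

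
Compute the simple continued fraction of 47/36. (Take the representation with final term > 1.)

47 = 1*36 + 11
36 = 3*11 + 3
11 = 3*3 + 2
3 = 1*2 + 1
2 = 2*1 + 0  (stop)
So 47/36 = [1; 3, 3, 1, 2].

[1; 3, 3, 1, 2]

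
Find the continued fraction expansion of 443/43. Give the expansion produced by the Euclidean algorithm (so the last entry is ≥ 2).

[10; 3, 3, 4]

443 = 10*43 + 13
43 = 3*13 + 4
13 = 3*4 + 1
4 = 4*1 + 0  (stop)
So 443/43 = [10; 3, 3, 4].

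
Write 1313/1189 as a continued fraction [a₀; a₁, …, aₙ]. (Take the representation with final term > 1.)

[1; 9, 1, 1, 2, 3, 7]

1313 = 1·1189 + 124
1189 = 9·124 + 73
124 = 1·73 + 51
73 = 1·51 + 22
51 = 2·22 + 7
22 = 3·7 + 1
7 = 7·1 + 0  (stop)
So 1313/1189 = [1; 9, 1, 1, 2, 3, 7].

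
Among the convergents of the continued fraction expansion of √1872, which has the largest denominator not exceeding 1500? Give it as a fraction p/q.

55987/1294

√1872 = [43; 3, 1, 3, 86, …] (period length 4).
Convergents:
  p_0/q_0 = 43/1
  p_1/q_1 = 130/3
  p_2/q_2 = 173/4
  p_3/q_3 = 649/15
  p_4/q_4 = 55987/1294
  p_5/q_5 = 168610/3897
q_4 = 1294 ≤ 1500 < 3897 = q_5, so the answer is 55987/1294.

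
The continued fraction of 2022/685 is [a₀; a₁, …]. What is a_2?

19

2022 = 2·685 + 652   →  a_0 = 2
685 = 1·652 + 33   →  a_1 = 1
652 = 19·33 + 25   →  a_2 = 19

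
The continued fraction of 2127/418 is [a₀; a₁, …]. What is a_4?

2127 = 5·418 + 37   →  a_0 = 5
418 = 11·37 + 11   →  a_1 = 11
37 = 3·11 + 4   →  a_2 = 3
11 = 2·4 + 3   →  a_3 = 2
4 = 1·3 + 1   →  a_4 = 1

1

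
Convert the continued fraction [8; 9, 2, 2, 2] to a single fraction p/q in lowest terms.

916/113

Fold from the inside: start with 2/1.
  2 + 1/2 = 5/2
  2 + 2/5 = 12/5
  9 + 5/12 = 113/12
  8 + 12/113 = 916/113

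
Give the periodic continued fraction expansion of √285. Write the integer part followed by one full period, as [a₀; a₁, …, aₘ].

a₀ = ⌊√285⌋ = 16.
With m₀=0, d₀=1 and mₖ₊₁ = dₖaₖ − mₖ, dₖ₊₁ = (n − mₖ₊₁²)/dₖ, aₖ₊₁ = ⌊(a₀+mₖ₊₁)/dₖ₊₁⌋:
  k=1: m=16, d=29, a=1
  k=2: m=13, d=4, a=7
  k=3: m=15, d=15, a=2
  k=4: m=15, d=4, a=7
  k=5: m=13, d=29, a=1
  k=6: m=16, d=1, a=32
d=1 and a=2a₀=32 at k=6, so the next step gives (m, d) = (16, 29) again — its k=1 value — and the period has length 6.

[16; 1, 7, 2, 7, 1, 32]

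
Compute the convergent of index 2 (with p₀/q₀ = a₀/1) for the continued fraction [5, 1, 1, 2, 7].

Using pₖ = aₖpₖ₋₁ + pₖ₋₂, qₖ = aₖqₖ₋₁ + qₖ₋₂ (with p₋₁=1, p₋₂=0, q₋₁=0, q₋₂=1):
  k=0: a=5, p=5, q=1
  k=1: a=1, p=6, q=1
  k=2: a=1, p=11, q=2

11/2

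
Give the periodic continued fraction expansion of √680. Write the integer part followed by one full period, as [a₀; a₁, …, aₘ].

a₀ = ⌊√680⌋ = 26.
With m₀=0, d₀=1 and mₖ₊₁ = dₖaₖ − mₖ, dₖ₊₁ = (n − mₖ₊₁²)/dₖ, aₖ₊₁ = ⌊(a₀+mₖ₊₁)/dₖ₊₁⌋:
  k=1: m=26, d=4, a=13
  k=2: m=26, d=1, a=52
d=1 and a=2a₀=52 at k=2, so the next step gives (m, d) = (26, 4) again — its k=1 value — and the period has length 2.

[26; 13, 52]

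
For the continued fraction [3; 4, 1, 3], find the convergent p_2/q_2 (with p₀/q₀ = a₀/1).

Using pₖ = aₖpₖ₋₁ + pₖ₋₂, qₖ = aₖqₖ₋₁ + qₖ₋₂ (with p₋₁=1, p₋₂=0, q₋₁=0, q₋₂=1):
  k=0: a=3, p=3, q=1
  k=1: a=4, p=13, q=4
  k=2: a=1, p=16, q=5

16/5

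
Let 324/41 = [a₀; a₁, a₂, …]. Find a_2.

324 = 7·41 + 37   →  a_0 = 7
41 = 1·37 + 4   →  a_1 = 1
37 = 9·4 + 1   →  a_2 = 9

9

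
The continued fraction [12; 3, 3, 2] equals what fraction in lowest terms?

283/23

Fold from the inside: start with 2/1.
  3 + 1/2 = 7/2
  3 + 2/7 = 23/7
  12 + 7/23 = 283/23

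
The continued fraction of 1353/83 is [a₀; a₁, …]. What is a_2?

1353 = 16·83 + 25   →  a_0 = 16
83 = 3·25 + 8   →  a_1 = 3
25 = 3·8 + 1   →  a_2 = 3

3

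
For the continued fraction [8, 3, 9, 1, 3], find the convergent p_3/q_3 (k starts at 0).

258/31

Using pₖ = aₖpₖ₋₁ + pₖ₋₂, qₖ = aₖqₖ₋₁ + qₖ₋₂ (with p₋₁=1, p₋₂=0, q₋₁=0, q₋₂=1):
  k=0: a=8, p=8, q=1
  k=1: a=3, p=25, q=3
  k=2: a=9, p=233, q=28
  k=3: a=1, p=258, q=31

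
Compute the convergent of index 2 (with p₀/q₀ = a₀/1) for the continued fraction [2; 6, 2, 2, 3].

Using pₖ = aₖpₖ₋₁ + pₖ₋₂, qₖ = aₖqₖ₋₁ + qₖ₋₂ (with p₋₁=1, p₋₂=0, q₋₁=0, q₋₂=1):
  k=0: a=2, p=2, q=1
  k=1: a=6, p=13, q=6
  k=2: a=2, p=28, q=13

28/13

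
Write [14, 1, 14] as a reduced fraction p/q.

224/15

Fold from the inside: start with 14/1.
  1 + 1/14 = 15/14
  14 + 14/15 = 224/15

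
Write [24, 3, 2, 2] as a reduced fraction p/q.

413/17

Fold from the inside: start with 2/1.
  2 + 1/2 = 5/2
  3 + 2/5 = 17/5
  24 + 5/17 = 413/17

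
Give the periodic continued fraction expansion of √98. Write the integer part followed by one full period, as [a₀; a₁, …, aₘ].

a₀ = ⌊√98⌋ = 9.
With m₀=0, d₀=1 and mₖ₊₁ = dₖaₖ − mₖ, dₖ₊₁ = (n − mₖ₊₁²)/dₖ, aₖ₊₁ = ⌊(a₀+mₖ₊₁)/dₖ₊₁⌋:
  k=1: m=9, d=17, a=1
  k=2: m=8, d=2, a=8
  k=3: m=8, d=17, a=1
  k=4: m=9, d=1, a=18
d=1 and a=2a₀=18 at k=4, so the next step gives (m, d) = (9, 17) again — its k=1 value — and the period has length 4.

[9; 1, 8, 1, 18]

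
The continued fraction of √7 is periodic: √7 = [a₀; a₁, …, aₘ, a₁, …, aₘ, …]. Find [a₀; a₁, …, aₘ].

[2; 1, 1, 1, 4]

a₀ = ⌊√7⌋ = 2.
With m₀=0, d₀=1 and mₖ₊₁ = dₖaₖ − mₖ, dₖ₊₁ = (n − mₖ₊₁²)/dₖ, aₖ₊₁ = ⌊(a₀+mₖ₊₁)/dₖ₊₁⌋:
  k=1: m=2, d=3, a=1
  k=2: m=1, d=2, a=1
  k=3: m=1, d=3, a=1
  k=4: m=2, d=1, a=4
d=1 and a=2a₀=4 at k=4, so the next step gives (m, d) = (2, 3) again — its k=1 value — and the period has length 4.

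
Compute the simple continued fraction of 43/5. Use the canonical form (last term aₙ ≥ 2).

[8; 1, 1, 2]

43 = 8·5 + 3
5 = 1·3 + 2
3 = 1·2 + 1
2 = 2·1 + 0  (stop)
So 43/5 = [8; 1, 1, 2].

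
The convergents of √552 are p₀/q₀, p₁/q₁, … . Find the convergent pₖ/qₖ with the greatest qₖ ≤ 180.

√552 = [23; 2, 46, …] (period length 2).
Convergents:
  p_0/q_0 = 23/1
  p_1/q_1 = 47/2
  p_2/q_2 = 2185/93
  p_3/q_3 = 4417/188
q_2 = 93 ≤ 180 < 188 = q_3, so the answer is 2185/93.

2185/93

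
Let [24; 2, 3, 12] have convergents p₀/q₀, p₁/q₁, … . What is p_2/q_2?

171/7

Using pₖ = aₖpₖ₋₁ + pₖ₋₂, qₖ = aₖqₖ₋₁ + qₖ₋₂ (with p₋₁=1, p₋₂=0, q₋₁=0, q₋₂=1):
  k=0: a=24, p=24, q=1
  k=1: a=2, p=49, q=2
  k=2: a=3, p=171, q=7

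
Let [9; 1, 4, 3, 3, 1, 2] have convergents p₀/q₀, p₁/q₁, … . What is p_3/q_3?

Using pₖ = aₖpₖ₋₁ + pₖ₋₂, qₖ = aₖqₖ₋₁ + qₖ₋₂ (with p₋₁=1, p₋₂=0, q₋₁=0, q₋₂=1):
  k=0: a=9, p=9, q=1
  k=1: a=1, p=10, q=1
  k=2: a=4, p=49, q=5
  k=3: a=3, p=157, q=16

157/16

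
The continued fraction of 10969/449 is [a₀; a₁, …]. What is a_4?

10969 = 24·449 + 193   →  a_0 = 24
449 = 2·193 + 63   →  a_1 = 2
193 = 3·63 + 4   →  a_2 = 3
63 = 15·4 + 3   →  a_3 = 15
4 = 1·3 + 1   →  a_4 = 1

1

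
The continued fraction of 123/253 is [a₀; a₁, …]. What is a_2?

17

123 = 0·253 + 123   →  a_0 = 0
253 = 2·123 + 7   →  a_1 = 2
123 = 17·7 + 4   →  a_2 = 17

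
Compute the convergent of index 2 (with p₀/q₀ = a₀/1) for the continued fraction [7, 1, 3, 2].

31/4

Using pₖ = aₖpₖ₋₁ + pₖ₋₂, qₖ = aₖqₖ₋₁ + qₖ₋₂ (with p₋₁=1, p₋₂=0, q₋₁=0, q₋₂=1):
  k=0: a=7, p=7, q=1
  k=1: a=1, p=8, q=1
  k=2: a=3, p=31, q=4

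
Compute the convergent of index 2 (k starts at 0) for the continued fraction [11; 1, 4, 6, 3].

Using pₖ = aₖpₖ₋₁ + pₖ₋₂, qₖ = aₖqₖ₋₁ + qₖ₋₂ (with p₋₁=1, p₋₂=0, q₋₁=0, q₋₂=1):
  k=0: a=11, p=11, q=1
  k=1: a=1, p=12, q=1
  k=2: a=4, p=59, q=5

59/5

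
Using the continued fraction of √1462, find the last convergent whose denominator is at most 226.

2753/72

√1462 = [38; 4, 4, 4, 76, …] (period length 4).
Convergents:
  p_0/q_0 = 38/1
  p_1/q_1 = 153/4
  p_2/q_2 = 650/17
  p_3/q_3 = 2753/72
  p_4/q_4 = 209878/5489
q_3 = 72 ≤ 226 < 5489 = q_4, so the answer is 2753/72.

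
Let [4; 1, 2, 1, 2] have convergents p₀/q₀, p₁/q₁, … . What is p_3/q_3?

19/4

Using pₖ = aₖpₖ₋₁ + pₖ₋₂, qₖ = aₖqₖ₋₁ + qₖ₋₂ (with p₋₁=1, p₋₂=0, q₋₁=0, q₋₂=1):
  k=0: a=4, p=4, q=1
  k=1: a=1, p=5, q=1
  k=2: a=2, p=14, q=3
  k=3: a=1, p=19, q=4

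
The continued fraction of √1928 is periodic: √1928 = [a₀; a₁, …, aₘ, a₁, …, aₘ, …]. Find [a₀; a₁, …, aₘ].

[43; 1, 9, 1, 86]

a₀ = ⌊√1928⌋ = 43.
With m₀=0, d₀=1 and mₖ₊₁ = dₖaₖ − mₖ, dₖ₊₁ = (n − mₖ₊₁²)/dₖ, aₖ₊₁ = ⌊(a₀+mₖ₊₁)/dₖ₊₁⌋:
  k=1: m=43, d=79, a=1
  k=2: m=36, d=8, a=9
  k=3: m=36, d=79, a=1
  k=4: m=43, d=1, a=86
d=1 and a=2a₀=86 at k=4, so the next step gives (m, d) = (43, 79) again — its k=1 value — and the period has length 4.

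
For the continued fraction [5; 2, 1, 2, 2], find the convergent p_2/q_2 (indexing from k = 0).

16/3

Using pₖ = aₖpₖ₋₁ + pₖ₋₂, qₖ = aₖqₖ₋₁ + qₖ₋₂ (with p₋₁=1, p₋₂=0, q₋₁=0, q₋₂=1):
  k=0: a=5, p=5, q=1
  k=1: a=2, p=11, q=2
  k=2: a=1, p=16, q=3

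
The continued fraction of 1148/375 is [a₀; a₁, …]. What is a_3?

1148 = 3·375 + 23   →  a_0 = 3
375 = 16·23 + 7   →  a_1 = 16
23 = 3·7 + 2   →  a_2 = 3
7 = 3·2 + 1   →  a_3 = 3

3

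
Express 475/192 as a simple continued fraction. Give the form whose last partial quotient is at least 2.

[2; 2, 9, 10]

475 = 2×192 + 91
192 = 2×91 + 10
91 = 9×10 + 1
10 = 10×1 + 0  (stop)
So 475/192 = [2; 2, 9, 10].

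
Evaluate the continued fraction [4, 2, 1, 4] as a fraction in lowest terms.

61/14

Using pₖ = aₖpₖ₋₁ + pₖ₋₂ and qₖ = aₖqₖ₋₁ + qₖ₋₂:
  k=0: a=4, p=4, q=1
  k=1: a=2, p=9, q=2
  k=2: a=1, p=13, q=3
  k=3: a=4, p=61, q=14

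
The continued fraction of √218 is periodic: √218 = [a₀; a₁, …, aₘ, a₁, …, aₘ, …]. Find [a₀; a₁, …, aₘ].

[14; 1, 3, 3, 1, 28]

a₀ = ⌊√218⌋ = 14.
With m₀=0, d₀=1 and mₖ₊₁ = dₖaₖ − mₖ, dₖ₊₁ = (n − mₖ₊₁²)/dₖ, aₖ₊₁ = ⌊(a₀+mₖ₊₁)/dₖ₊₁⌋:
  k=1: m=14, d=22, a=1
  k=2: m=8, d=7, a=3
  k=3: m=13, d=7, a=3
  k=4: m=8, d=22, a=1
  k=5: m=14, d=1, a=28
d=1 and a=2a₀=28 at k=5, so the next step gives (m, d) = (14, 22) again — its k=1 value — and the period has length 5.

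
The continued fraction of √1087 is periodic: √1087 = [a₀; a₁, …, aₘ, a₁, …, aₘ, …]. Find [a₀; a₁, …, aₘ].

a₀ = ⌊√1087⌋ = 32.
With m₀=0, d₀=1 and mₖ₊₁ = dₖaₖ − mₖ, dₖ₊₁ = (n − mₖ₊₁²)/dₖ, aₖ₊₁ = ⌊(a₀+mₖ₊₁)/dₖ₊₁⌋:
  k=1: m=32, d=63, a=1
  k=2: m=31, d=2, a=31
  k=3: m=31, d=63, a=1
  k=4: m=32, d=1, a=64
d=1 and a=2a₀=64 at k=4, so the next step gives (m, d) = (32, 63) again — its k=1 value — and the period has length 4.

[32; 1, 31, 1, 64]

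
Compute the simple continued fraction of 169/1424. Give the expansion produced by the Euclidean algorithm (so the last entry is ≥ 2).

[0; 8, 2, 2, 1, 7, 3]

169 = 0×1424 + 169
1424 = 8×169 + 72
169 = 2×72 + 25
72 = 2×25 + 22
25 = 1×22 + 3
22 = 7×3 + 1
3 = 3×1 + 0  (stop)
So 169/1424 = [0; 8, 2, 2, 1, 7, 3].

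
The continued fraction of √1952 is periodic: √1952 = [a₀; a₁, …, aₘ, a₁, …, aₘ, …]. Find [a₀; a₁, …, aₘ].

a₀ = ⌊√1952⌋ = 44.
With m₀=0, d₀=1 and mₖ₊₁ = dₖaₖ − mₖ, dₖ₊₁ = (n − mₖ₊₁²)/dₖ, aₖ₊₁ = ⌊(a₀+mₖ₊₁)/dₖ₊₁⌋:
  k=1: m=44, d=16, a=5
  k=2: m=36, d=41, a=1
  k=3: m=5, d=47, a=1
  k=4: m=42, d=4, a=21
  k=5: m=42, d=47, a=1
  k=6: m=5, d=41, a=1
  k=7: m=36, d=16, a=5
  k=8: m=44, d=1, a=88
d=1 and a=2a₀=88 at k=8, so the next step gives (m, d) = (44, 16) again — its k=1 value — and the period has length 8.

[44; 5, 1, 1, 21, 1, 1, 5, 88]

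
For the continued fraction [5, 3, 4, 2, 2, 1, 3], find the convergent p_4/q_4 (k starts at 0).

Using pₖ = aₖpₖ₋₁ + pₖ₋₂, qₖ = aₖqₖ₋₁ + qₖ₋₂ (with p₋₁=1, p₋₂=0, q₋₁=0, q₋₂=1):
  k=0: a=5, p=5, q=1
  k=1: a=3, p=16, q=3
  k=2: a=4, p=69, q=13
  k=3: a=2, p=154, q=29
  k=4: a=2, p=377, q=71

377/71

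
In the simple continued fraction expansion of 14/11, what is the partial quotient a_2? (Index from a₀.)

1

14 = 1·11 + 3   →  a_0 = 1
11 = 3·3 + 2   →  a_1 = 3
3 = 1·2 + 1   →  a_2 = 1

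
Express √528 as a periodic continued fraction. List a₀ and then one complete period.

a₀ = ⌊√528⌋ = 22.
With m₀=0, d₀=1 and mₖ₊₁ = dₖaₖ − mₖ, dₖ₊₁ = (n − mₖ₊₁²)/dₖ, aₖ₊₁ = ⌊(a₀+mₖ₊₁)/dₖ₊₁⌋:
  k=1: m=22, d=44, a=1
  k=2: m=22, d=1, a=44
d=1 and a=2a₀=44 at k=2, so the next step gives (m, d) = (22, 44) again — its k=1 value — and the period has length 2.

[22; 1, 44]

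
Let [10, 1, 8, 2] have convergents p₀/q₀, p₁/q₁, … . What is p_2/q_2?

98/9

Using pₖ = aₖpₖ₋₁ + pₖ₋₂, qₖ = aₖqₖ₋₁ + qₖ₋₂ (with p₋₁=1, p₋₂=0, q₋₁=0, q₋₂=1):
  k=0: a=10, p=10, q=1
  k=1: a=1, p=11, q=1
  k=2: a=8, p=98, q=9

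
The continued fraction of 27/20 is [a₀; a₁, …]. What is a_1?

2

27 = 1·20 + 7   →  a_0 = 1
20 = 2·7 + 6   →  a_1 = 2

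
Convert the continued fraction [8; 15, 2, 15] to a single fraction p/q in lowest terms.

3871/480

Fold from the inside: start with 15/1.
  2 + 1/15 = 31/15
  15 + 15/31 = 480/31
  8 + 31/480 = 3871/480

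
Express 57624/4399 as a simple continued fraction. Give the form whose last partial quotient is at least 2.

[13; 10, 15, 14, 2]

57624 = 13×4399 + 437
4399 = 10×437 + 29
437 = 15×29 + 2
29 = 14×2 + 1
2 = 2×1 + 0  (stop)
So 57624/4399 = [13; 10, 15, 14, 2].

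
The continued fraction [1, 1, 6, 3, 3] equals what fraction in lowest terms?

Using pₖ = aₖpₖ₋₁ + pₖ₋₂ and qₖ = aₖqₖ₋₁ + qₖ₋₂:
  k=0: a=1, p=1, q=1
  k=1: a=1, p=2, q=1
  k=2: a=6, p=13, q=7
  k=3: a=3, p=41, q=22
  k=4: a=3, p=136, q=73

136/73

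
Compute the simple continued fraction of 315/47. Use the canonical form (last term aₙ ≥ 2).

[6; 1, 2, 2, 1, 4]

315 = 6*47 + 33
47 = 1*33 + 14
33 = 2*14 + 5
14 = 2*5 + 4
5 = 1*4 + 1
4 = 4*1 + 0  (stop)
So 315/47 = [6; 1, 2, 2, 1, 4].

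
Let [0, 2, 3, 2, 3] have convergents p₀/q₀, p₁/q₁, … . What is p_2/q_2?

3/7

Using pₖ = aₖpₖ₋₁ + pₖ₋₂, qₖ = aₖqₖ₋₁ + qₖ₋₂ (with p₋₁=1, p₋₂=0, q₋₁=0, q₋₂=1):
  k=0: a=0, p=0, q=1
  k=1: a=2, p=1, q=2
  k=2: a=3, p=3, q=7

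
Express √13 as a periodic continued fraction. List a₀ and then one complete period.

[3; 1, 1, 1, 1, 6]

a₀ = ⌊√13⌋ = 3.
With m₀=0, d₀=1 and mₖ₊₁ = dₖaₖ − mₖ, dₖ₊₁ = (n − mₖ₊₁²)/dₖ, aₖ₊₁ = ⌊(a₀+mₖ₊₁)/dₖ₊₁⌋:
  k=1: m=3, d=4, a=1
  k=2: m=1, d=3, a=1
  k=3: m=2, d=3, a=1
  k=4: m=1, d=4, a=1
  k=5: m=3, d=1, a=6
d=1 and a=2a₀=6 at k=5, so the next step gives (m, d) = (3, 4) again — its k=1 value — and the period has length 5.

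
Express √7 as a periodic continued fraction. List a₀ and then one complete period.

a₀ = ⌊√7⌋ = 2.
With m₀=0, d₀=1 and mₖ₊₁ = dₖaₖ − mₖ, dₖ₊₁ = (n − mₖ₊₁²)/dₖ, aₖ₊₁ = ⌊(a₀+mₖ₊₁)/dₖ₊₁⌋:
  k=1: m=2, d=3, a=1
  k=2: m=1, d=2, a=1
  k=3: m=1, d=3, a=1
  k=4: m=2, d=1, a=4
d=1 and a=2a₀=4 at k=4, so the next step gives (m, d) = (2, 3) again — its k=1 value — and the period has length 4.

[2; 1, 1, 1, 4]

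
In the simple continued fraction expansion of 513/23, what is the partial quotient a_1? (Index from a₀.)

3

513 = 22·23 + 7   →  a_0 = 22
23 = 3·7 + 2   →  a_1 = 3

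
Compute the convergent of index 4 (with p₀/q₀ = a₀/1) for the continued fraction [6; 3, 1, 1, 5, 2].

Using pₖ = aₖpₖ₋₁ + pₖ₋₂, qₖ = aₖqₖ₋₁ + qₖ₋₂ (with p₋₁=1, p₋₂=0, q₋₁=0, q₋₂=1):
  k=0: a=6, p=6, q=1
  k=1: a=3, p=19, q=3
  k=2: a=1, p=25, q=4
  k=3: a=1, p=44, q=7
  k=4: a=5, p=245, q=39

245/39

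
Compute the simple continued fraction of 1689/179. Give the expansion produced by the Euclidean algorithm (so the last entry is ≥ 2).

[9; 2, 3, 2, 1, 1, 4]

1689 = 9*179 + 78
179 = 2*78 + 23
78 = 3*23 + 9
23 = 2*9 + 5
9 = 1*5 + 4
5 = 1*4 + 1
4 = 4*1 + 0  (stop)
So 1689/179 = [9; 2, 3, 2, 1, 1, 4].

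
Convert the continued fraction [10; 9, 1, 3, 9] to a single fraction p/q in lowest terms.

3647/361

Using pₖ = aₖpₖ₋₁ + pₖ₋₂ and qₖ = aₖqₖ₋₁ + qₖ₋₂:
  k=0: a=10, p=10, q=1
  k=1: a=9, p=91, q=9
  k=2: a=1, p=101, q=10
  k=3: a=3, p=394, q=39
  k=4: a=9, p=3647, q=361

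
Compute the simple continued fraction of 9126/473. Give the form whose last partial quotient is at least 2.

9126 = 19·473 + 139
473 = 3·139 + 56
139 = 2·56 + 27
56 = 2·27 + 2
27 = 13·2 + 1
2 = 2·1 + 0  (stop)
So 9126/473 = [19; 3, 2, 2, 13, 2].

[19; 3, 2, 2, 13, 2]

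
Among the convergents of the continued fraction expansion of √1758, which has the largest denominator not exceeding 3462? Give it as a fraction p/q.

49266/1175

√1758 = [41; 1, 12, 1, 82, …] (period length 4).
Convergents:
  p_0/q_0 = 41/1
  p_1/q_1 = 42/1
  p_2/q_2 = 545/13
  p_3/q_3 = 587/14
  p_4/q_4 = 48679/1161
  p_5/q_5 = 49266/1175
  p_6/q_6 = 639871/15261
q_5 = 1175 ≤ 3462 < 15261 = q_6, so the answer is 49266/1175.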